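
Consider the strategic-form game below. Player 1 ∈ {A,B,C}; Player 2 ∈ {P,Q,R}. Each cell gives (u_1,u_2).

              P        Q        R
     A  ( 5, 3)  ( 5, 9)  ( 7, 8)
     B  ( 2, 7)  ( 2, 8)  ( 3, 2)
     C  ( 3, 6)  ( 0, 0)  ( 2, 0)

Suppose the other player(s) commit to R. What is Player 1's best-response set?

P1 best: {A}

u_1(A vs R) = 7
u_1(B vs R) = 3
u_1(C vs R) = 2
max payoff 7 at {A}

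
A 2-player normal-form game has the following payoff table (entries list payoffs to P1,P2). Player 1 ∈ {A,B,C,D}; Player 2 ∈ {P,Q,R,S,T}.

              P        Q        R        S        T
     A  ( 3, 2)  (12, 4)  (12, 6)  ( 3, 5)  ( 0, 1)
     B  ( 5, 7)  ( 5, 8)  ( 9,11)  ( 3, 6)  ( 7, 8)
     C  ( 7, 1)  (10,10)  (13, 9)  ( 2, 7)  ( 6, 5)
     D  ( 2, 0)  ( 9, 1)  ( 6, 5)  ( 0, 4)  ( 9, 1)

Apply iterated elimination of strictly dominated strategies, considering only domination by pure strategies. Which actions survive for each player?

Remaining: P1:{A,C} P2:{Q,R}

P2 drop P (Q beats it: A:4>2 B:8>7 C:10>1 D:1>0)
P2 drop S (R beats it: A:6>5 B:11>6 C:9>7 D:5>4)
P2 drop T (R beats it: A:6>1 B:11>8 C:9>5 D:5>1)
P1 drop B (A beats it: Q:12>5 R:12>9)
P1 drop D (A beats it: Q:12>9 R:12>6)
P1→{A,C} P2→{Q,R}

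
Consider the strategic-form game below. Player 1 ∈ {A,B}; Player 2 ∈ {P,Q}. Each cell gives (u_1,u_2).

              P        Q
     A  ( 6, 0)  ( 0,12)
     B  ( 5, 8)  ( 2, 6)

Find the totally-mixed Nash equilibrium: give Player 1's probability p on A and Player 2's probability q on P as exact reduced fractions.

P1 mixes 1/7 on A; P2 mixes 2/3 on P

P1 indiff ⇒ q·6+(1-q)·0 = q·5+(1-q)·2 ⇒ q(1) = (1-q)(2) ⇒ q = 2/3
P2 indiff ⇒ p·0+(1-p)·8 = p·12+(1-p)·6 ⇒ p(-12) = (1-p)(-2) ⇒ p = 1/7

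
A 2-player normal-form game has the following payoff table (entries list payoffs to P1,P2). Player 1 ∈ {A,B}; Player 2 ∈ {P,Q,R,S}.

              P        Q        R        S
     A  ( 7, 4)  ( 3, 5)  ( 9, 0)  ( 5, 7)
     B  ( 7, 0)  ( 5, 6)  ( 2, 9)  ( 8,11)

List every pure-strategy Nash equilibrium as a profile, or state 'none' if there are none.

Nash profiles: (B,S)

(A,P): not NE [P2→S gives 7>4]
(A,Q): not NE [P1→B gives 5>3; P2→S gives 7>5]
(A,R): not NE [P2→S gives 7>0]
(A,S): not NE [P1→B gives 8>5]
(B,P): not NE [P2→S gives 11>0]
(B,Q): not NE [P2→S gives 11>6]
(B,R): not NE [P1→A gives 9>2; P2→S gives 11>9]
(B,S): NE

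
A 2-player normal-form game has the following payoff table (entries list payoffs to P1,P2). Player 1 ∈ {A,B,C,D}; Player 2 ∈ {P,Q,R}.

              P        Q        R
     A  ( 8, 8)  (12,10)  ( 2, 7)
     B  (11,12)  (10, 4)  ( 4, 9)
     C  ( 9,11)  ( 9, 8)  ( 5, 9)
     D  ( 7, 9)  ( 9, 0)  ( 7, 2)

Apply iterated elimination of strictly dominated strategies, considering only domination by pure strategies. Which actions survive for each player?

IESDS → P1:{A,B} P2:{P,Q}

P2 drop R (P beats it: A:8>7 B:12>9 C:11>9 D:9>2)
P1 drop C (B beats it: P:11>9 Q:10>9)
P1 drop D (A beats it: P:8>7 Q:12>9)
P1→{A,B} P2→{P,Q}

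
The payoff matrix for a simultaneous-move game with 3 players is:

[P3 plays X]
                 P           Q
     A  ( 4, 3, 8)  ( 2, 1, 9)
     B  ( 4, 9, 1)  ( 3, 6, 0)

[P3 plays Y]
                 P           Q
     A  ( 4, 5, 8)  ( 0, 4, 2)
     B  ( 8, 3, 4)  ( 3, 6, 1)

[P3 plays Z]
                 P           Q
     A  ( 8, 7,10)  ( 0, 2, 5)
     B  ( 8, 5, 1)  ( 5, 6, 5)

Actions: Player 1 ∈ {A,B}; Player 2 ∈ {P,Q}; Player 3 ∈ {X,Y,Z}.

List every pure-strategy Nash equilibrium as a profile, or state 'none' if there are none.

NE set: (A,P,Z), (B,Q,Z)

(A,P,X): not NE [P3→Z gives 10>8]
(A,P,Y): not NE [P1→B gives 8>4; P3→Z gives 10>8]
(A,P,Z): NE
(A,Q,X): not NE [P1→B gives 3>2; P2→P gives 3>1]
(A,Q,Y): not NE [P1→B gives 3>0; P2→P gives 5>4; P3→X gives 9>2]
(A,Q,Z): not NE [P1→B gives 5>0; P2→P gives 7>2; P3→X gives 9>5]
(B,P,X): not NE [P3→Y gives 4>1]
(B,P,Y): not NE [P2→Q gives 6>3]
(B,P,Z): not NE [P2→Q gives 6>5; P3→Y gives 4>1]
(B,Q,X): not NE [P2→P gives 9>6; P3→Z gives 5>0]
(B,Q,Y): not NE [P3→Z gives 5>1]
(B,Q,Z): NE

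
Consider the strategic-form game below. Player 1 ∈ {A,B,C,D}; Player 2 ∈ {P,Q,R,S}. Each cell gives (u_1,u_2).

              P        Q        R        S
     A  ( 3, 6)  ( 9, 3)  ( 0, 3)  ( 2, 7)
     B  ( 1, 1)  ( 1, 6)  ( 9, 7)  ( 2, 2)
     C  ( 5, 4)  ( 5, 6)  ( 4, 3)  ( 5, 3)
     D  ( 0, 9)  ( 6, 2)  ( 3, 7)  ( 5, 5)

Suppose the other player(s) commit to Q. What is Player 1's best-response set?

argmax u_1 = {A}

u_1(A vs Q) = 9
u_1(B vs Q) = 1
u_1(C vs Q) = 5
u_1(D vs Q) = 6
max payoff 9 at {A}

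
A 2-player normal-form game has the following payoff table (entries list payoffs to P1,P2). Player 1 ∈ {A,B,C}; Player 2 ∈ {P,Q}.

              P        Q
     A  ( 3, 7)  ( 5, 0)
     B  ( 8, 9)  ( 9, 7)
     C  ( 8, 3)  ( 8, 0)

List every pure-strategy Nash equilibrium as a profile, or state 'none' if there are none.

Nash profiles: (B,P), (C,P)

(A,P): not NE [P1→C gives 8>3]
(A,Q): not NE [P1→B gives 9>5; P2→P gives 7>0]
(B,P): NE
(B,Q): not NE [P2→P gives 9>7]
(C,P): NE
(C,Q): not NE [P1→B gives 9>8; P2→P gives 3>0]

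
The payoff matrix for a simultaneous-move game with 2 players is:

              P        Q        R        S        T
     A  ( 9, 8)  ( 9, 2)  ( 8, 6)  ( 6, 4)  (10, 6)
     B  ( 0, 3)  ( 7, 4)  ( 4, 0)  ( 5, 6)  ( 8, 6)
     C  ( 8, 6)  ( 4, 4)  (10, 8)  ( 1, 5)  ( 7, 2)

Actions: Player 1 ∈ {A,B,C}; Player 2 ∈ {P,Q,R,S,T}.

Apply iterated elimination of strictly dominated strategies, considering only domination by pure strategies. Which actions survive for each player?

IESDS → P1:{A,C} P2:{P,R}

P1 drop B (A beats it: P:9>0 Q:9>7 R:8>4 S:6>5 T:10>8)
P2 drop Q (P beats it: A:8>2 C:6>4)
P2 drop S (P beats it: A:8>4 C:6>5)
P2 drop T (P beats it: A:8>6 C:6>2)
P1→{A,C} P2→{P,R}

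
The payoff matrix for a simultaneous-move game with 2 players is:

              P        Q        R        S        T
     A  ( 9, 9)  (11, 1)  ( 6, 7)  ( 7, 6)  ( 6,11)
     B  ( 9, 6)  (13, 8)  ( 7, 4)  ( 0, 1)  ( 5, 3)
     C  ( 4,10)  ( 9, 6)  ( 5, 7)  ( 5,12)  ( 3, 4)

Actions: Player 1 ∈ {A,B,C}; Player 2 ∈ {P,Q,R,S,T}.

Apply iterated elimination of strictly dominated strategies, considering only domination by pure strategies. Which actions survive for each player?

P1 drop C (A beats it: P:9>4 Q:11>9 R:6>5 S:7>5 T:6>3)
P2 drop R (P beats it: A:9>7 B:6>4)
P2 drop S (P beats it: A:9>6 B:6>1)
P1→{A,B} P2→{P,Q,T}

IESDS → P1:{A,B} P2:{P,Q,T}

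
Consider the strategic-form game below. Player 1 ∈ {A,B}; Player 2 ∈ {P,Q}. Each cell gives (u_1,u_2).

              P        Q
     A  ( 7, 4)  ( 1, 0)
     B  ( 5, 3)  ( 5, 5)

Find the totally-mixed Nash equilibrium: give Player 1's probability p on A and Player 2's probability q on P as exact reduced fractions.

(p,q) = (1/3, 2/3)

P1 indiff ⇒ q·7+(1-q)·1 = q·5+(1-q)·5 ⇒ q(2) = (1-q)(4) ⇒ q = 2/3
P2 indiff ⇒ p·4+(1-p)·3 = p·0+(1-p)·5 ⇒ p(4) = (1-p)(2) ⇒ p = 1/3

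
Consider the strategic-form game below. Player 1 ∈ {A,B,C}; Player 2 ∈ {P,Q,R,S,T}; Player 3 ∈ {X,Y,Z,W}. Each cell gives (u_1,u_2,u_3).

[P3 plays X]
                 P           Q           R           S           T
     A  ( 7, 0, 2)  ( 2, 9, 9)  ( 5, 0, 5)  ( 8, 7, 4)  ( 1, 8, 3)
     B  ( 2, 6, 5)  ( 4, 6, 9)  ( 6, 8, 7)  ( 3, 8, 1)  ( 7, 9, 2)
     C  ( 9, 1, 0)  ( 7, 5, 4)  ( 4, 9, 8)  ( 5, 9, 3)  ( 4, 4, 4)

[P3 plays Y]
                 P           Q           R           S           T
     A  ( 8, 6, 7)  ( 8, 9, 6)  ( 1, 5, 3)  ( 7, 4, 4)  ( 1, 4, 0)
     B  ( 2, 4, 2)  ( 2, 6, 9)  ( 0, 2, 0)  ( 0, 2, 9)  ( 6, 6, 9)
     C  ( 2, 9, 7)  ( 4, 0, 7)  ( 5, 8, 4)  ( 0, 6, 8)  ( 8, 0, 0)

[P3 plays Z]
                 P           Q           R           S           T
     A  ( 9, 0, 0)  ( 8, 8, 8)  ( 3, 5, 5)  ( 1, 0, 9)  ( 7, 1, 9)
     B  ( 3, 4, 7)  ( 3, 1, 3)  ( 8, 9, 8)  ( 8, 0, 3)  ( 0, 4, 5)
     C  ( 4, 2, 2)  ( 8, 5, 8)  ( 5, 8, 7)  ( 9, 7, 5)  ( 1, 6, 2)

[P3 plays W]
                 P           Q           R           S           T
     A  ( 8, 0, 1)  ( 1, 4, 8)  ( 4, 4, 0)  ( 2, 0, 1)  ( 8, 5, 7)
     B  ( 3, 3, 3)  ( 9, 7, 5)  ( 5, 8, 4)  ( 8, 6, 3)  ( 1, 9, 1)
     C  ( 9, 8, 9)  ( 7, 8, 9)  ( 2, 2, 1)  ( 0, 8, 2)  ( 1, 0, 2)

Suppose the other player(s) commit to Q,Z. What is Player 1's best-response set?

argmax u_1 = {A,C}

u_1(A vs Q,Z) = 8
u_1(B vs Q,Z) = 3
u_1(C vs Q,Z) = 8
max payoff 8 at {A,C}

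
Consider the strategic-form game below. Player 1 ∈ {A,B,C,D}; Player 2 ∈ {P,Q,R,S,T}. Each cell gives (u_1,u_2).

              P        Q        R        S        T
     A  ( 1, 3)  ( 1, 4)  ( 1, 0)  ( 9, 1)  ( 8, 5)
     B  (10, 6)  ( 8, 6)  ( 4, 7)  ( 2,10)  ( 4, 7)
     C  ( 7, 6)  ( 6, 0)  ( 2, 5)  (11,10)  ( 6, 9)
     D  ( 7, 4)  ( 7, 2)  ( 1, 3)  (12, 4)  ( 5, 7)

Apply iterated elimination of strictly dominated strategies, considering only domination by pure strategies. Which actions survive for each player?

P2 drop P (T beats it: A:5>3 B:7>6 C:9>6 D:7>4)
P2 drop Q (T beats it: A:5>4 B:7>6 C:9>0 D:7>2)
P2 drop R (S beats it: A:1>0 B:10>7 C:10>5 D:4>3)
P1 drop B (A beats it: S:9>2 T:8>4)
P1→{A,C,D} P2→{S,T}

Remaining: P1:{A,C,D} P2:{S,T}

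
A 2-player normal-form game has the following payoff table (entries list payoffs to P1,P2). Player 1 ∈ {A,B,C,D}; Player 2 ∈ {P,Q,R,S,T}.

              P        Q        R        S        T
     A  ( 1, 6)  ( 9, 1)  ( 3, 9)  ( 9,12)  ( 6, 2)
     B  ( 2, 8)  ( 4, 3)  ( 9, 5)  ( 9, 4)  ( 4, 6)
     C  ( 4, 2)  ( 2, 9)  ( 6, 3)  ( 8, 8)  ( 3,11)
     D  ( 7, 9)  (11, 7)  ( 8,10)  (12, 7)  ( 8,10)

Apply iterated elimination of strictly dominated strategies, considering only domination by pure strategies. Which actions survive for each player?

Remaining: P1:{B,D} P2:{P,R,T}

P1 drop A (D beats it: P:7>1 Q:11>9 R:8>3 S:12>9 T:8>6)
P1 drop C (D beats it: P:7>4 Q:11>2 R:8>6 S:12>8 T:8>3)
P2 drop Q (P beats it: B:8>3 D:9>7)
P2 drop S (P beats it: B:8>4 D:9>7)
P1→{B,D} P2→{P,R,T}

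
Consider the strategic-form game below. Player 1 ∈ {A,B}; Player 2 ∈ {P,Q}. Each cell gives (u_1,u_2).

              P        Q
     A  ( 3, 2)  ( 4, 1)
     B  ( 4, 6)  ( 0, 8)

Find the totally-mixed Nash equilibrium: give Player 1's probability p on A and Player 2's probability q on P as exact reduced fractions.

P1 mixes 2/3 on A; P2 mixes 4/5 on P

P1 indiff ⇒ q·3+(1-q)·4 = q·4+(1-q)·0 ⇒ q(-1) = (1-q)(-4) ⇒ q = 4/5
P2 indiff ⇒ p·2+(1-p)·6 = p·1+(1-p)·8 ⇒ p(1) = (1-p)(2) ⇒ p = 2/3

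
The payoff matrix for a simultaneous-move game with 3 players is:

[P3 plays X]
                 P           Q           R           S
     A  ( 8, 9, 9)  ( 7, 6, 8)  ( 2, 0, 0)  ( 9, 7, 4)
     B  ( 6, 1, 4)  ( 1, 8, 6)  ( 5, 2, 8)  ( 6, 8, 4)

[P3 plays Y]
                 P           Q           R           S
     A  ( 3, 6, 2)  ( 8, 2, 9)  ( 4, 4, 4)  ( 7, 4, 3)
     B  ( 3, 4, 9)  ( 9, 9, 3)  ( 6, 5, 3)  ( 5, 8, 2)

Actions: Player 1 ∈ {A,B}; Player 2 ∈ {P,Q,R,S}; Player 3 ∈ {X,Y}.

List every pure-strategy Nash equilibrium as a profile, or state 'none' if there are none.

Nash profiles: (A,P,X)

(A,P,X): NE
(A,P,Y): not NE [P3→X gives 9>2]
(A,Q,X): not NE [P2→P gives 9>6; P3→Y gives 9>8]
(A,Q,Y): not NE [P1→B gives 9>8; P2→P gives 6>2]
(A,R,X): not NE [P1→B gives 5>2; P2→P gives 9>0; P3→Y gives 4>0]
(A,R,Y): not NE [P1→B gives 6>4; P2→P gives 6>4]
(A,S,X): not NE [P2→P gives 9>7]
(A,S,Y): not NE [P2→P gives 6>4; P3→X gives 4>3]
(B,P,X): not NE [P1→A gives 8>6; P2→S gives 8>1; P3→Y gives 9>4]
(B,P,Y): not NE [P2→Q gives 9>4]
(B,Q,X): not NE [P1→A gives 7>1]
(B,Q,Y): not NE [P3→X gives 6>3]
(B,R,X): not NE [P2→S gives 8>2]
(B,R,Y): not NE [P2→Q gives 9>5; P3→X gives 8>3]
(B,S,X): not NE [P1→A gives 9>6]
(B,S,Y): not NE [P1→A gives 7>5; P2→Q gives 9>8; P3→X gives 4>2]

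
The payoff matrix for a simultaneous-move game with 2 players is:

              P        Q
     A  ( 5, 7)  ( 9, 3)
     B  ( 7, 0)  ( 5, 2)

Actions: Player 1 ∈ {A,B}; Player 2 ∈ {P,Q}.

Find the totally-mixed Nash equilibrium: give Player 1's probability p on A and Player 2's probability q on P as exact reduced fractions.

p=1/3, q=2/3

P1 indiff ⇒ q·5+(1-q)·9 = q·7+(1-q)·5 ⇒ q(-2) = (1-q)(-4) ⇒ q = 2/3
P2 indiff ⇒ p·7+(1-p)·0 = p·3+(1-p)·2 ⇒ p(4) = (1-p)(2) ⇒ p = 1/3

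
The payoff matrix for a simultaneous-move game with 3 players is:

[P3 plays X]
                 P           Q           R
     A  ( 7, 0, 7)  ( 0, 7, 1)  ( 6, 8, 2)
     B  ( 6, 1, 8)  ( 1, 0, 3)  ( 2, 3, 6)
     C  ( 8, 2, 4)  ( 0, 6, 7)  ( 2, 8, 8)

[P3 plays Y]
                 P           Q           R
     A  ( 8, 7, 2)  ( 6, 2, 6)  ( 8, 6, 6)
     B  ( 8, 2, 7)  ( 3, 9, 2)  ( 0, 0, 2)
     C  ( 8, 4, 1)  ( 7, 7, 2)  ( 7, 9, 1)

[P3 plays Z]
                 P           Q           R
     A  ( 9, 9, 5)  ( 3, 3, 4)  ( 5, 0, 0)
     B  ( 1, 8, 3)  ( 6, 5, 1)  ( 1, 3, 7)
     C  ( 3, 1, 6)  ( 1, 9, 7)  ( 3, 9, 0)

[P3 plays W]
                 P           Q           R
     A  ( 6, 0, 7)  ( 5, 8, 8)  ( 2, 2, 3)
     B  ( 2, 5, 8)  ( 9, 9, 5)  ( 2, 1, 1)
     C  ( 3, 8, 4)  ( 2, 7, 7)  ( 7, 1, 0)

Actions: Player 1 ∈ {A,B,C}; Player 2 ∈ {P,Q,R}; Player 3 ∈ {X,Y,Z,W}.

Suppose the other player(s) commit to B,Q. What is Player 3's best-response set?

u_3(X vs B,Q) = 3
u_3(Y vs B,Q) = 2
u_3(Z vs B,Q) = 1
u_3(W vs B,Q) = 5
max payoff 5 at {W}

P3 best: {W}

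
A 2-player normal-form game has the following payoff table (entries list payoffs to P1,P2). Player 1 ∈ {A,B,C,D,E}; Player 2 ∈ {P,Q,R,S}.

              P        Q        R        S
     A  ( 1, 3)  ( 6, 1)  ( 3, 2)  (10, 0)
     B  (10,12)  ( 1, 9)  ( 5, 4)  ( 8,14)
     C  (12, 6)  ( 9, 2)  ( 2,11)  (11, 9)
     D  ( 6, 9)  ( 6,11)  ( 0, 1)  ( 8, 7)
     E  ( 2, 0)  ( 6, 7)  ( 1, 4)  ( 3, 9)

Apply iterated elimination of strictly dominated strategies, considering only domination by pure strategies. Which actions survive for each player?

Survivors P1:{A,B,C} P2:{P,R,S}

P1 drop D (C beats it: P:12>6 Q:9>6 R:2>0 S:11>8)
P1 drop E (C beats it: P:12>2 Q:9>6 R:2>1 S:11>3)
P2 drop Q (P beats it: A:3>1 B:12>9 C:6>2)
P1→{A,B,C} P2→{P,R,S}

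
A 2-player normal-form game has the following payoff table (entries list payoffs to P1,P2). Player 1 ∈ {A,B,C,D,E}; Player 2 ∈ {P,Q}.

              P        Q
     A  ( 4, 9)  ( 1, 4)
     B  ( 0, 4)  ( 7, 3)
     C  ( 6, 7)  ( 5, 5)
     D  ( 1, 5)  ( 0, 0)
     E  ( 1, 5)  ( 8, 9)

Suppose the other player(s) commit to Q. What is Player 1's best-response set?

BR_1 = {E}

u_1(A vs Q) = 1
u_1(B vs Q) = 7
u_1(C vs Q) = 5
u_1(D vs Q) = 0
u_1(E vs Q) = 8
max payoff 8 at {E}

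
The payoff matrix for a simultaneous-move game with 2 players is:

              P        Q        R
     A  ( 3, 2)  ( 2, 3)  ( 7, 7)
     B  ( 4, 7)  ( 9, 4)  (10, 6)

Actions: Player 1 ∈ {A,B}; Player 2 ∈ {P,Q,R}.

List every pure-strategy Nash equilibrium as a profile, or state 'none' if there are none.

PSNE = {(B,P)}

(A,P): not NE [P1→B gives 4>3; P2→R gives 7>2]
(A,Q): not NE [P1→B gives 9>2; P2→R gives 7>3]
(A,R): not NE [P1→B gives 10>7]
(B,P): NE
(B,Q): not NE [P2→P gives 7>4]
(B,R): not NE [P2→P gives 7>6]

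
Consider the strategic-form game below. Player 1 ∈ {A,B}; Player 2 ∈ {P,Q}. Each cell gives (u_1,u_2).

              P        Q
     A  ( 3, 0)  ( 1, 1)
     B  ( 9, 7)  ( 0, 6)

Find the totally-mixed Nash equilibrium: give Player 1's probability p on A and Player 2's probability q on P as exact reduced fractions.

p=1/2, q=1/7

P1 indiff ⇒ q·3+(1-q)·1 = q·9+(1-q)·0 ⇒ q(-6) = (1-q)(-1) ⇒ q = 1/7
P2 indiff ⇒ p·0+(1-p)·7 = p·1+(1-p)·6 ⇒ p(-1) = (1-p)(-1) ⇒ p = 1/2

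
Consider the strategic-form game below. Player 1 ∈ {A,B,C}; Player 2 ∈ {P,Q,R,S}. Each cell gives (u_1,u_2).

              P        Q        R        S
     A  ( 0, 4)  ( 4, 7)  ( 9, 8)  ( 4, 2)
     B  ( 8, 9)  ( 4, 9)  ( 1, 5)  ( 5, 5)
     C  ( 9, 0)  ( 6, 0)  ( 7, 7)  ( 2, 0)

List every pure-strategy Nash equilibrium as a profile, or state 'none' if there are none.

(A,P): not NE [P1→C gives 9>0; P2→R gives 8>4]
(A,Q): not NE [P1→C gives 6>4; P2→R gives 8>7]
(A,R): NE
(A,S): not NE [P1→B gives 5>4; P2→R gives 8>2]
(B,P): not NE [P1→C gives 9>8]
(B,Q): not NE [P1→C gives 6>4]
(B,R): not NE [P1→A gives 9>1; P2→Q gives 9>5]
(B,S): not NE [P2→Q gives 9>5]
(C,P): not NE [P2→R gives 7>0]
(C,Q): not NE [P2→R gives 7>0]
(C,R): not NE [P1→A gives 9>7]
(C,S): not NE [P1→B gives 5>2; P2→R gives 7>0]

NE set: (A,R)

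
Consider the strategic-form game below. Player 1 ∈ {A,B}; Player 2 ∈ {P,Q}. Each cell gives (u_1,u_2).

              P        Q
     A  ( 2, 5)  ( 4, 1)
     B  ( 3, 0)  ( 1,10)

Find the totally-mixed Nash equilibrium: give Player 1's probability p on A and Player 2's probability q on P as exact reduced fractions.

(p,q) = (5/7, 3/4)

P1 indiff ⇒ q·2+(1-q)·4 = q·3+(1-q)·1 ⇒ q(-1) = (1-q)(-3) ⇒ q = 3/4
P2 indiff ⇒ p·5+(1-p)·0 = p·1+(1-p)·10 ⇒ p(4) = (1-p)(10) ⇒ p = 5/7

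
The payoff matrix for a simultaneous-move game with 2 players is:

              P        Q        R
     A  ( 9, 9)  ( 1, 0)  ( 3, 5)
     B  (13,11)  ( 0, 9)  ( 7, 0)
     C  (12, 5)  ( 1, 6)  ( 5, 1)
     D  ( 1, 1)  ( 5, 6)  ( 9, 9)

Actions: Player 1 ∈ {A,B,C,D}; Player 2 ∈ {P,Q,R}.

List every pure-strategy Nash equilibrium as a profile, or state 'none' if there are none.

(A,P): not NE [P1→B gives 13>9]
(A,Q): not NE [P1→D gives 5>1; P2→P gives 9>0]
(A,R): not NE [P1→D gives 9>3; P2→P gives 9>5]
(B,P): NE
(B,Q): not NE [P1→D gives 5>0; P2→P gives 11>9]
(B,R): not NE [P1→D gives 9>7; P2→P gives 11>0]
(C,P): not NE [P1→B gives 13>12; P2→Q gives 6>5]
(C,Q): not NE [P1→D gives 5>1]
(C,R): not NE [P1→D gives 9>5; P2→Q gives 6>1]
(D,P): not NE [P1→B gives 13>1; P2→R gives 9>1]
(D,Q): not NE [P2→R gives 9>6]
(D,R): NE

NE set: (B,P), (D,R)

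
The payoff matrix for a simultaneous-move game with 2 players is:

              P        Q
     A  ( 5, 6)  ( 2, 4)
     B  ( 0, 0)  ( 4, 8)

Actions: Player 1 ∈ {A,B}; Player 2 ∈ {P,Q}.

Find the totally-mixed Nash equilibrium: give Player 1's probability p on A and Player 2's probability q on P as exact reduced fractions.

P1 indiff ⇒ q·5+(1-q)·2 = q·0+(1-q)·4 ⇒ q(5) = (1-q)(2) ⇒ q = 2/7
P2 indiff ⇒ p·6+(1-p)·0 = p·4+(1-p)·8 ⇒ p(2) = (1-p)(8) ⇒ p = 4/5

P1 mixes 4/5 on A; P2 mixes 2/7 on P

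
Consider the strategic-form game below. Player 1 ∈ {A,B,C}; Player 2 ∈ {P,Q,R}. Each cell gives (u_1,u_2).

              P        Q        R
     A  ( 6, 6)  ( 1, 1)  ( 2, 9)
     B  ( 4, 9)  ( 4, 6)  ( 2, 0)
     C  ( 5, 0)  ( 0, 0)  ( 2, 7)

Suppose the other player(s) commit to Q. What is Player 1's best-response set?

u_1(A vs Q) = 1
u_1(B vs Q) = 4
u_1(C vs Q) = 0
max payoff 4 at {B}

argmax u_1 = {B}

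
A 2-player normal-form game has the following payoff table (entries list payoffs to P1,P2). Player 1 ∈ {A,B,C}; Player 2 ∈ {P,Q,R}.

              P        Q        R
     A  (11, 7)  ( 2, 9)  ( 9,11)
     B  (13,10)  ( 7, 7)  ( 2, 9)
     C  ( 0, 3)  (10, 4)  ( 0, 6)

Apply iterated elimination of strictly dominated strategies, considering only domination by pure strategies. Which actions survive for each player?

P2 drop Q (R beats it: A:11>9 B:9>7 C:6>4)
P1 drop C (A beats it: P:11>0 R:9>0)
P1→{A,B} P2→{P,R}

Remaining: P1:{A,B} P2:{P,R}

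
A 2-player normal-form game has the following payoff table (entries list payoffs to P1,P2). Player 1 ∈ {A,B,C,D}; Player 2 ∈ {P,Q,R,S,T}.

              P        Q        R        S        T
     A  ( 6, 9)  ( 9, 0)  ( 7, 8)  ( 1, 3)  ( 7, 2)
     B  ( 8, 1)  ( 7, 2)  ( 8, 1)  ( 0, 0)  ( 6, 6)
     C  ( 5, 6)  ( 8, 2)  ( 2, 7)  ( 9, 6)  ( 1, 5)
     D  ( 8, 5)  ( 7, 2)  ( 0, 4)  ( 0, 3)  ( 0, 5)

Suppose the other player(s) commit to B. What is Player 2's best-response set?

P2 best: {T}

u_2(P vs B) = 1
u_2(Q vs B) = 2
u_2(R vs B) = 1
u_2(S vs B) = 0
u_2(T vs B) = 6
max payoff 6 at {T}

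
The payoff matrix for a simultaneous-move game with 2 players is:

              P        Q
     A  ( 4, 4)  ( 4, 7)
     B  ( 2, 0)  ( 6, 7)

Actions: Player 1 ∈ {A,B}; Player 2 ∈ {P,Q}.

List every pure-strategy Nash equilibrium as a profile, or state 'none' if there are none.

PSNE = {(B,Q)}

(A,P): not NE [P2→Q gives 7>4]
(A,Q): not NE [P1→B gives 6>4]
(B,P): not NE [P1→A gives 4>2; P2→Q gives 7>0]
(B,Q): NE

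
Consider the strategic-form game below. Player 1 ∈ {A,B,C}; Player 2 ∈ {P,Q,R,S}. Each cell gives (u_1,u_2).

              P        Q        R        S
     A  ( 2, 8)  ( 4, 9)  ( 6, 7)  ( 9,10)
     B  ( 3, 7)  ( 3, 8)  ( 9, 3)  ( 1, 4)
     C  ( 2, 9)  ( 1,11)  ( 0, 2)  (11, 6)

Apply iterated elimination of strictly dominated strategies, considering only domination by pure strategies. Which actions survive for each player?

P2 drop P (Q beats it: A:9>8 B:8>7 C:11>9)
P2 drop R (Q beats it: A:9>7 B:8>3 C:11>2)
P1 drop B (A beats it: Q:4>3 S:9>1)
P1→{A,C} P2→{Q,S}

IESDS → P1:{A,C} P2:{Q,S}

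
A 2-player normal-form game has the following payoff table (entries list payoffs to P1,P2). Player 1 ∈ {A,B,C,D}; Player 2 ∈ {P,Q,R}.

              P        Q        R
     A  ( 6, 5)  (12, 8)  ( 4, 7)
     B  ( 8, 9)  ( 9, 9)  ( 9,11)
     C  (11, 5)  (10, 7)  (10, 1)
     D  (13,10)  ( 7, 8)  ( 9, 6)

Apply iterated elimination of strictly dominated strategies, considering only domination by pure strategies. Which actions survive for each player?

P1 drop B (C beats it: P:11>8 Q:10>9 R:10>9)
P2 drop R (Q beats it: A:8>7 C:7>1 D:8>6)
P1→{A,C,D} P2→{P,Q}

IESDS → P1:{A,C,D} P2:{P,Q}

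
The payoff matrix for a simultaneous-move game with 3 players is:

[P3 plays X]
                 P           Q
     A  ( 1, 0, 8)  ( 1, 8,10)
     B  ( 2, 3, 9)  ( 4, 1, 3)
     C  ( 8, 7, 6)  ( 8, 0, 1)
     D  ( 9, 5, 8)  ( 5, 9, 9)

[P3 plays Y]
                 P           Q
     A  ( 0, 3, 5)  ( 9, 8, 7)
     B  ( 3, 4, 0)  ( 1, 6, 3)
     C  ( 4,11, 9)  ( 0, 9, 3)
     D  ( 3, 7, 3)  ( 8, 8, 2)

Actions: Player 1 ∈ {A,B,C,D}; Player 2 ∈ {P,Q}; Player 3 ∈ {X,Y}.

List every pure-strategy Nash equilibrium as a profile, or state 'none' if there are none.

Nash profiles: (C,P,Y)

(A,P,X): not NE [P1→D gives 9>1; P2→Q gives 8>0]
(A,P,Y): not NE [P1→C gives 4>0; P2→Q gives 8>3; P3→X gives 8>5]
(A,Q,X): not NE [P1→C gives 8>1]
(A,Q,Y): not NE [P3→X gives 10>7]
(B,P,X): not NE [P1→D gives 9>2]
(B,P,Y): not NE [P1→C gives 4>3; P2→Q gives 6>4; P3→X gives 9>0]
(B,Q,X): not NE [P1→C gives 8>4; P2→P gives 3>1]
(B,Q,Y): not NE [P1→A gives 9>1]
(C,P,X): not NE [P1→D gives 9>8; P3→Y gives 9>6]
(C,P,Y): NE
(C,Q,X): not NE [P2→P gives 7>0; P3→Y gives 3>1]
(C,Q,Y): not NE [P1→A gives 9>0; P2→P gives 11>9]
(D,P,X): not NE [P2→Q gives 9>5]
(D,P,Y): not NE [P1→C gives 4>3; P2→Q gives 8>7; P3→X gives 8>3]
(D,Q,X): not NE [P1→C gives 8>5]
(D,Q,Y): not NE [P1→A gives 9>8; P3→X gives 9>2]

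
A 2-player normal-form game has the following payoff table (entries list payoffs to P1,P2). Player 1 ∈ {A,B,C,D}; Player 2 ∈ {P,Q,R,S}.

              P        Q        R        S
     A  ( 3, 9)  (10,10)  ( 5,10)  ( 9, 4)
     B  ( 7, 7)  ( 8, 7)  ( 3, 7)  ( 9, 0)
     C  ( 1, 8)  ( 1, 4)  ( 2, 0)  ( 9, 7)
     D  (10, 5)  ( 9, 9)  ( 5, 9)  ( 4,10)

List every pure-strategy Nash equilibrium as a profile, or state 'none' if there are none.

(A,P): not NE [P1→D gives 10>3; P2→R gives 10>9]
(A,Q): NE
(A,R): NE
(A,S): not NE [P2→R gives 10>4]
(B,P): not NE [P1→D gives 10>7]
(B,Q): not NE [P1→A gives 10>8]
(B,R): not NE [P1→D gives 5>3]
(B,S): not NE [P2→R gives 7>0]
(C,P): not NE [P1→D gives 10>1]
(C,Q): not NE [P1→A gives 10>1; P2→P gives 8>4]
(C,R): not NE [P1→D gives 5>2; P2→P gives 8>0]
(C,S): not NE [P2→P gives 8>7]
(D,P): not NE [P2→S gives 10>5]
(D,Q): not NE [P1→A gives 10>9; P2→S gives 10>9]
(D,R): not NE [P2→S gives 10>9]
(D,S): not NE [P1→C gives 9>4]

NE set: (A,Q), (A,R)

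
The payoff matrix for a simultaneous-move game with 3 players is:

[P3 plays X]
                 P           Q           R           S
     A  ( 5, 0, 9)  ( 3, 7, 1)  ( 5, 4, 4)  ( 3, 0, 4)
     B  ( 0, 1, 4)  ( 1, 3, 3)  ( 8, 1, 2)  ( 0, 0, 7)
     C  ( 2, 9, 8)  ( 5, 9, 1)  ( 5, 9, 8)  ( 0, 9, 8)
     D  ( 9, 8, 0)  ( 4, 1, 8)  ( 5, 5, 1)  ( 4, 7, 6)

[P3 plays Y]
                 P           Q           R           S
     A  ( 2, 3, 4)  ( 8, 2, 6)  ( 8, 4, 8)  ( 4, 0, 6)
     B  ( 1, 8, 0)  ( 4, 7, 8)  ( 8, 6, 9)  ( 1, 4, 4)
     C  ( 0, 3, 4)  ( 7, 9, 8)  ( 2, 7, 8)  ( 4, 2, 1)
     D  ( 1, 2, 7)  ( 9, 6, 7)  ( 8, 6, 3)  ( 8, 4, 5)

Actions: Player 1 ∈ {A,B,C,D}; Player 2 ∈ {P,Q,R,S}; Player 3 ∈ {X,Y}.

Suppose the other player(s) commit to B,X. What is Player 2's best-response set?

BR_2 = {Q}

u_2(P vs B,X) = 1
u_2(Q vs B,X) = 3
u_2(R vs B,X) = 1
u_2(S vs B,X) = 0
max payoff 3 at {Q}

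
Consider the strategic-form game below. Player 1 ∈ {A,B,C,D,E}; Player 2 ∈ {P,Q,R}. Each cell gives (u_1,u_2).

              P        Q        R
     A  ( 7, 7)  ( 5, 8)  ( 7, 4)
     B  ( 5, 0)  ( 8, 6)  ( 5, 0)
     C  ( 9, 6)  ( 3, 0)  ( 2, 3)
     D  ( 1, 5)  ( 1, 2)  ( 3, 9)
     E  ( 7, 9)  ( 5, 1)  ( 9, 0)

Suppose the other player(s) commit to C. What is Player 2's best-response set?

u_2(P vs C) = 6
u_2(Q vs C) = 0
u_2(R vs C) = 3
max payoff 6 at {P}

P2 best: {P}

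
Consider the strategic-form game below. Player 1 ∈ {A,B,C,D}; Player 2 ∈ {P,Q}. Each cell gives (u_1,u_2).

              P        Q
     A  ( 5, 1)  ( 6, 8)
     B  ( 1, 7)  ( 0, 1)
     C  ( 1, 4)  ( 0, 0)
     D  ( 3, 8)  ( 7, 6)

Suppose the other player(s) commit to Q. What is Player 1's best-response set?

BR_1 = {D}

u_1(A vs Q) = 6
u_1(B vs Q) = 0
u_1(C vs Q) = 0
u_1(D vs Q) = 7
max payoff 7 at {D}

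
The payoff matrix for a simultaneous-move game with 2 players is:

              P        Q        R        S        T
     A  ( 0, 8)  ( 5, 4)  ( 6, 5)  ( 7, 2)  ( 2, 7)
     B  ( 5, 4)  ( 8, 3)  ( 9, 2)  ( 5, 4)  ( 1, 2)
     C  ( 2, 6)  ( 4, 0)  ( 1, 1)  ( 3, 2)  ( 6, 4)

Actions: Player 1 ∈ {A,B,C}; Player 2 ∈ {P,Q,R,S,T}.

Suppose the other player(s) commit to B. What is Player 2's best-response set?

u_2(P vs B) = 4
u_2(Q vs B) = 3
u_2(R vs B) = 2
u_2(S vs B) = 4
u_2(T vs B) = 2
max payoff 4 at {P,S}

argmax u_2 = {P,S}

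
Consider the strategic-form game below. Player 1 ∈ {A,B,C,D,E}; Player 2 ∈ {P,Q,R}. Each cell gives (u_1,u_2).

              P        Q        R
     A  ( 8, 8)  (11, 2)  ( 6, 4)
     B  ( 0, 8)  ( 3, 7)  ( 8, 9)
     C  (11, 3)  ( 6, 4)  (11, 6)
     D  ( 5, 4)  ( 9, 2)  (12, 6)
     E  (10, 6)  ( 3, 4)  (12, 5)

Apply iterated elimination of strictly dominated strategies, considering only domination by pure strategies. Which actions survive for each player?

P1 drop B (C beats it: P:11>0 Q:6>3 R:11>8)
P2 drop Q (R beats it: A:4>2 C:6>4 D:6>2 E:5>4)
P1 drop A (C beats it: P:11>8 R:11>6)
P1→{C,D,E} P2→{P,R}

Remaining: P1:{C,D,E} P2:{P,R}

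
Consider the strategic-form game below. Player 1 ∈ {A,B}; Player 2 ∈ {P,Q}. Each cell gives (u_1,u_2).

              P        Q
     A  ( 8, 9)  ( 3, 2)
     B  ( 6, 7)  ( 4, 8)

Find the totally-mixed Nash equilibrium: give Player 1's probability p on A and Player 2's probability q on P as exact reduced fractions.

p=1/8, q=1/3

P1 indiff ⇒ q·8+(1-q)·3 = q·6+(1-q)·4 ⇒ q(2) = (1-q)(1) ⇒ q = 1/3
P2 indiff ⇒ p·9+(1-p)·7 = p·2+(1-p)·8 ⇒ p(7) = (1-p)(1) ⇒ p = 1/8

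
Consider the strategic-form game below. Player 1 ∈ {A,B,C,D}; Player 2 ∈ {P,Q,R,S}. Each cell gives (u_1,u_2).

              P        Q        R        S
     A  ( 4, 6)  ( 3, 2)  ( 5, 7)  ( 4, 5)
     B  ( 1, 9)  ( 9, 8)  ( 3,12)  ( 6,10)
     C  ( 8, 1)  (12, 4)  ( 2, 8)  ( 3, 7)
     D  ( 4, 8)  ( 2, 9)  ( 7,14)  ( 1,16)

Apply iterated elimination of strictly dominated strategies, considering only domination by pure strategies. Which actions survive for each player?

Remaining: P1:{A,B,D} P2:{R,S}

P2 drop P (R beats it: A:7>6 B:12>9 C:8>1 D:14>8)
P2 drop Q (R beats it: A:7>2 B:12>8 C:8>4 D:14>9)
P1 drop C (A beats it: R:5>2 S:4>3)
P1→{A,B,D} P2→{R,S}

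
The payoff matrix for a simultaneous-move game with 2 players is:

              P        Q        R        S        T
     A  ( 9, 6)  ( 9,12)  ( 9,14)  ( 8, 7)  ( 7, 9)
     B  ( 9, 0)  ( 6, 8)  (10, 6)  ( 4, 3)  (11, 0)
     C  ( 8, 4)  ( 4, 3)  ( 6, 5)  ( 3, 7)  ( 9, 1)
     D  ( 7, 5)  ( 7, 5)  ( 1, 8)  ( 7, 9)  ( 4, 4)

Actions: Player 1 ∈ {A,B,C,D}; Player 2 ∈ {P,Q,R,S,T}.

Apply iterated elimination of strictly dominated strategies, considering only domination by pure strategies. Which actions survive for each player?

P1 drop C (B beats it: P:9>8 Q:6>4 R:10>6 S:4>3 T:11>9)
P1 drop D (A beats it: P:9>7 Q:9>7 R:9>1 S:8>7 T:7>4)
P2 drop P (Q beats it: A:12>6 B:8>0)
P2 drop S (Q beats it: A:12>7 B:8>3)
P2 drop T (Q beats it: A:12>9 B:8>0)
P1→{A,B} P2→{Q,R}

Survivors P1:{A,B} P2:{Q,R}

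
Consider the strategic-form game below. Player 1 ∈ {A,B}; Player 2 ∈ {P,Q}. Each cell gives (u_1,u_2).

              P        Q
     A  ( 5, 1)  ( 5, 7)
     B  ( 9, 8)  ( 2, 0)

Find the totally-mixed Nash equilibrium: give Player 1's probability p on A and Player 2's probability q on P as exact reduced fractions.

P1 indiff ⇒ q·5+(1-q)·5 = q·9+(1-q)·2 ⇒ q(-4) = (1-q)(-3) ⇒ q = 3/7
P2 indiff ⇒ p·1+(1-p)·8 = p·7+(1-p)·0 ⇒ p(-6) = (1-p)(-8) ⇒ p = 4/7

p=4/7, q=3/7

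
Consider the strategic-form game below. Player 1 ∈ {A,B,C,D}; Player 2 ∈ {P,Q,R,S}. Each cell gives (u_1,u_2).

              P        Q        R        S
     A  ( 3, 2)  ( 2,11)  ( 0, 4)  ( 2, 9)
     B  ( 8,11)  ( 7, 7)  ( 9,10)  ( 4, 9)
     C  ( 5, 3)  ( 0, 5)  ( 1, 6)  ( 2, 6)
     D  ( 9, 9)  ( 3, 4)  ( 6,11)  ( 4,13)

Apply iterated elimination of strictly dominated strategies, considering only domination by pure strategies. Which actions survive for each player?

IESDS → P1:{B,D} P2:{P,R,S}

P1 drop A (B beats it: P:8>3 Q:7>2 R:9>0 S:4>2)
P1 drop C (B beats it: P:8>5 Q:7>0 R:9>1 S:4>2)
P2 drop Q (P beats it: B:11>7 D:9>4)
P1→{B,D} P2→{P,R,S}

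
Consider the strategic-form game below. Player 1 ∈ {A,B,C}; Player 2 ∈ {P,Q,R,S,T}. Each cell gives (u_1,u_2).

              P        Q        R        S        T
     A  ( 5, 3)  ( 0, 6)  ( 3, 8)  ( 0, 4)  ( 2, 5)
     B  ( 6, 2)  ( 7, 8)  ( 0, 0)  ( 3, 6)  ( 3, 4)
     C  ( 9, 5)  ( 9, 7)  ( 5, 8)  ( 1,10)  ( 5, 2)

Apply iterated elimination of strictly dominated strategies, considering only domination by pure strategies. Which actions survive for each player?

Remaining: P1:{B,C} P2:{Q,S}

P1 drop A (C beats it: P:9>5 Q:9>0 R:5>3 S:1>0 T:5>2)
P2 drop P (Q beats it: B:8>2 C:7>5)
P2 drop R (S beats it: B:6>0 C:10>8)
P2 drop T (Q beats it: B:8>4 C:7>2)
P1→{B,C} P2→{Q,S}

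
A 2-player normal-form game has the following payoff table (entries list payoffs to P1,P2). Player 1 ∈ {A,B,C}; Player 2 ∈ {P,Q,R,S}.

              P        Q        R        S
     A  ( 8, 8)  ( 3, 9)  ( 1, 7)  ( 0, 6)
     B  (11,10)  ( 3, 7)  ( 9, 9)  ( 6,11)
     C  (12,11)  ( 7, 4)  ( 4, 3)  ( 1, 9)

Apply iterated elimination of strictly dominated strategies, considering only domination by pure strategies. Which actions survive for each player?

Survivors P1:{B,C} P2:{P,S}

P1 drop A (C beats it: P:12>8 Q:7>3 R:4>1 S:1>0)
P2 drop Q (P beats it: B:10>7 C:11>4)
P2 drop R (P beats it: B:10>9 C:11>3)
P1→{B,C} P2→{P,S}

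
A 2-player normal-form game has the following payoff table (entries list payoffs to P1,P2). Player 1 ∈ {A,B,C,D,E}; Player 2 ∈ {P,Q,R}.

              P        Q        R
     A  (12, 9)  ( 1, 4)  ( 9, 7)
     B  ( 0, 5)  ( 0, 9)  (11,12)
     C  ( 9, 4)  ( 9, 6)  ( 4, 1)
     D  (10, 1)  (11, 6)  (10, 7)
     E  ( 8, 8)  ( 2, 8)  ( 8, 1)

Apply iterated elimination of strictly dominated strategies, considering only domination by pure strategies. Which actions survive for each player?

P1 drop C (D beats it: P:10>9 Q:11>9 R:10>4)
P1 drop E (D beats it: P:10>8 Q:11>2 R:10>8)
P2 drop Q (R beats it: A:7>4 B:12>9 D:7>6)
P1→{A,B,D} P2→{P,R}

Remaining: P1:{A,B,D} P2:{P,R}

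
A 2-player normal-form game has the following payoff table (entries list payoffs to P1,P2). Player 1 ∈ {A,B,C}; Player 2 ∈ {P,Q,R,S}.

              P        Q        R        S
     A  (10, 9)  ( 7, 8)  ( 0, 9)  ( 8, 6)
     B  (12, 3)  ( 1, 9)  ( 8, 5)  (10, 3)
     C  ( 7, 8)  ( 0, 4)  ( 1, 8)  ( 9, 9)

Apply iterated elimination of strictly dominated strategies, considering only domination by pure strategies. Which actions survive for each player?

Remaining: P1:{A,B} P2:{P,Q,R}

P1 drop C (B beats it: P:12>7 Q:1>0 R:8>1 S:10>9)
P2 drop S (Q beats it: A:8>6 B:9>3)
P1→{A,B} P2→{P,Q,R}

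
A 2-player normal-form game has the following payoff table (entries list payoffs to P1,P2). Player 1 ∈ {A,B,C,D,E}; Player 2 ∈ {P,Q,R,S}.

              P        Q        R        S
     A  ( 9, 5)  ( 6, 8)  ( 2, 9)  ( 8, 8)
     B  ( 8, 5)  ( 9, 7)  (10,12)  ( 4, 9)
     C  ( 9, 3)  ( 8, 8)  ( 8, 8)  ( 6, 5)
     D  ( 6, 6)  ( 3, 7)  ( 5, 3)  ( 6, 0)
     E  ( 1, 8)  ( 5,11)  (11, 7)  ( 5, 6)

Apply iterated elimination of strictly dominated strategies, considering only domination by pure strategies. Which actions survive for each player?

P2 drop P (Q beats it: A:8>5 B:7>5 C:8>3 D:7>6 E:11>8)
P2 drop S (R beats it: A:9>8 B:12>9 C:8>5 D:3>0 E:7>6)
P1 drop A (B beats it: Q:9>6 R:10>2)
P1 drop C (B beats it: Q:9>8 R:10>8)
P1 drop D (B beats it: Q:9>3 R:10>5)
P1→{B,E} P2→{Q,R}

Survivors P1:{B,E} P2:{Q,R}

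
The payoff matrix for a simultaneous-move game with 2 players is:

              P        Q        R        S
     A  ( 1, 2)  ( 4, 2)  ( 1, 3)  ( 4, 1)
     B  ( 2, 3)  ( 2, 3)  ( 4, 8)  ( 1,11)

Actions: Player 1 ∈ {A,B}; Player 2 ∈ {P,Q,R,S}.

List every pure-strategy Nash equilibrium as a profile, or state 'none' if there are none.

PSNE: ∅

(A,P): not NE [P1→B gives 2>1; P2→R gives 3>2]
(A,Q): not NE [P2→R gives 3>2]
(A,R): not NE [P1→B gives 4>1]
(A,S): not NE [P2→R gives 3>1]
(B,P): not NE [P2→S gives 11>3]
(B,Q): not NE [P1→A gives 4>2; P2→S gives 11>3]
(B,R): not NE [P2→S gives 11>8]
(B,S): not NE [P1→A gives 4>1]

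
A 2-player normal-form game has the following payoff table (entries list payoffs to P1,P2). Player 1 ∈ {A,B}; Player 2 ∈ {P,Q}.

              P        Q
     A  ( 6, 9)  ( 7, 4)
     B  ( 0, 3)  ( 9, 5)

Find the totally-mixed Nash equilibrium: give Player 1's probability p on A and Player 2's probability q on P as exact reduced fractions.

P1 mixes 2/7 on A; P2 mixes 1/4 on P

P1 indiff ⇒ q·6+(1-q)·7 = q·0+(1-q)·9 ⇒ q(6) = (1-q)(2) ⇒ q = 1/4
P2 indiff ⇒ p·9+(1-p)·3 = p·4+(1-p)·5 ⇒ p(5) = (1-p)(2) ⇒ p = 2/7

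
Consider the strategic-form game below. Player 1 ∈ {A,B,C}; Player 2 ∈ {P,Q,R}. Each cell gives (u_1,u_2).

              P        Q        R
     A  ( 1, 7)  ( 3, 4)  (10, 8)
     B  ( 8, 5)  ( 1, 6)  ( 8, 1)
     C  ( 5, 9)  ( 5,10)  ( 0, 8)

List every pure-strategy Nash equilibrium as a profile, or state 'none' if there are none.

NE set: (A,R), (C,Q)

(A,P): not NE [P1→B gives 8>1; P2→R gives 8>7]
(A,Q): not NE [P1→C gives 5>3; P2→R gives 8>4]
(A,R): NE
(B,P): not NE [P2→Q gives 6>5]
(B,Q): not NE [P1→C gives 5>1]
(B,R): not NE [P1→A gives 10>8; P2→Q gives 6>1]
(C,P): not NE [P1→B gives 8>5; P2→Q gives 10>9]
(C,Q): NE
(C,R): not NE [P1→A gives 10>0; P2→Q gives 10>8]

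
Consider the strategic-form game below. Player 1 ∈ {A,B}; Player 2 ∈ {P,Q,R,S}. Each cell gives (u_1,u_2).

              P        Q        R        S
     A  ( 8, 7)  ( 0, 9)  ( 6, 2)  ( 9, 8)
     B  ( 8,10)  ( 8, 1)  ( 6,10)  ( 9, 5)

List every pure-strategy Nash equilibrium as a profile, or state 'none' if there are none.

(A,P): not NE [P2→Q gives 9>7]
(A,Q): not NE [P1→B gives 8>0]
(A,R): not NE [P2→Q gives 9>2]
(A,S): not NE [P2→Q gives 9>8]
(B,P): NE
(B,Q): not NE [P2→R gives 10>1]
(B,R): NE
(B,S): not NE [P2→R gives 10>5]

Nash profiles: (B,P), (B,R)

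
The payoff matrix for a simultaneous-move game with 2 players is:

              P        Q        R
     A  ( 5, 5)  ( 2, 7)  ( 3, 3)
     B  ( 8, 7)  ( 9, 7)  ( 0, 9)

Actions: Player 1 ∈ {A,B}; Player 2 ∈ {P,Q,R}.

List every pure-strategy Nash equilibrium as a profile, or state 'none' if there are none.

(A,P): not NE [P1→B gives 8>5; P2→Q gives 7>5]
(A,Q): not NE [P1→B gives 9>2]
(A,R): not NE [P2→Q gives 7>3]
(B,P): not NE [P2→R gives 9>7]
(B,Q): not NE [P2→R gives 9>7]
(B,R): not NE [P1→A gives 3>0]

PSNE: ∅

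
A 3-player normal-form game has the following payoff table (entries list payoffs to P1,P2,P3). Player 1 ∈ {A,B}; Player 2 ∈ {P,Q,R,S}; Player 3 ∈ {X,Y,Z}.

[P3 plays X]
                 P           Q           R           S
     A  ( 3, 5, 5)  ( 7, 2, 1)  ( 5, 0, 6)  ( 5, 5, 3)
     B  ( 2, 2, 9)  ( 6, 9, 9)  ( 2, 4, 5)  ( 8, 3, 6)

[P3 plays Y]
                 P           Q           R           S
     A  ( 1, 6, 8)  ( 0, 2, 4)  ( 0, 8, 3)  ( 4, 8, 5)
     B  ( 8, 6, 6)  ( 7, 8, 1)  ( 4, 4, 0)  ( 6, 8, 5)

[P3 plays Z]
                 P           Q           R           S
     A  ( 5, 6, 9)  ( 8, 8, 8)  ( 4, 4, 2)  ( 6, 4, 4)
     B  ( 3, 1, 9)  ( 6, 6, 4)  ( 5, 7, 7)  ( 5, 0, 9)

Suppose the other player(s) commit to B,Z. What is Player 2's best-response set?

u_2(P vs B,Z) = 1
u_2(Q vs B,Z) = 6
u_2(R vs B,Z) = 7
u_2(S vs B,Z) = 0
max payoff 7 at {R}

P2 best: {R}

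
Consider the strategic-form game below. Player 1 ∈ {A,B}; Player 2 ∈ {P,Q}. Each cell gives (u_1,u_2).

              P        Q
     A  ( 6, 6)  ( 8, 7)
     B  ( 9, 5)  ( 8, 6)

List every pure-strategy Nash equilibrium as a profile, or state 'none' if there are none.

(A,P): not NE [P1→B gives 9>6; P2→Q gives 7>6]
(A,Q): NE
(B,P): not NE [P2→Q gives 6>5]
(B,Q): NE

Nash profiles: (A,Q), (B,Q)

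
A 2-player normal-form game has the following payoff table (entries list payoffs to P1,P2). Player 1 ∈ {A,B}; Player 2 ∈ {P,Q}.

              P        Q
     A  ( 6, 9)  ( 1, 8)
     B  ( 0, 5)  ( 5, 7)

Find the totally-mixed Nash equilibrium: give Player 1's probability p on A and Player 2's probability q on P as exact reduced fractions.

p=2/3, q=2/5

P1 indiff ⇒ q·6+(1-q)·1 = q·0+(1-q)·5 ⇒ q(6) = (1-q)(4) ⇒ q = 2/5
P2 indiff ⇒ p·9+(1-p)·5 = p·8+(1-p)·7 ⇒ p(1) = (1-p)(2) ⇒ p = 2/3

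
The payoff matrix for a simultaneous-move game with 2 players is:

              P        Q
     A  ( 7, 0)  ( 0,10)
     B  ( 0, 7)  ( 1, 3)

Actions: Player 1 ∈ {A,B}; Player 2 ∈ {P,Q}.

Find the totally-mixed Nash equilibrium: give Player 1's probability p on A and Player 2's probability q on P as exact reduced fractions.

P1 indiff ⇒ q·7+(1-q)·0 = q·0+(1-q)·1 ⇒ q(7) = (1-q)(1) ⇒ q = 1/8
P2 indiff ⇒ p·0+(1-p)·7 = p·10+(1-p)·3 ⇒ p(-10) = (1-p)(-4) ⇒ p = 2/7

p=2/7, q=1/8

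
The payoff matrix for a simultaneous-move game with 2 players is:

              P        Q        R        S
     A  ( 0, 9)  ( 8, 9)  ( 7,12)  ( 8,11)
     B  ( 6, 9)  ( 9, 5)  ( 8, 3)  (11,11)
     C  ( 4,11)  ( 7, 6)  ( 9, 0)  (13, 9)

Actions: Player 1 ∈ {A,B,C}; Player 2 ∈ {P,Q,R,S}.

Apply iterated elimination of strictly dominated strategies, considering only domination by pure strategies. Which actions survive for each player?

P1 drop A (B beats it: P:6>0 Q:9>8 R:8>7 S:11>8)
P2 drop Q (P beats it: B:9>5 C:11>6)
P2 drop R (P beats it: B:9>3 C:11>0)
P1→{B,C} P2→{P,S}

IESDS → P1:{B,C} P2:{P,S}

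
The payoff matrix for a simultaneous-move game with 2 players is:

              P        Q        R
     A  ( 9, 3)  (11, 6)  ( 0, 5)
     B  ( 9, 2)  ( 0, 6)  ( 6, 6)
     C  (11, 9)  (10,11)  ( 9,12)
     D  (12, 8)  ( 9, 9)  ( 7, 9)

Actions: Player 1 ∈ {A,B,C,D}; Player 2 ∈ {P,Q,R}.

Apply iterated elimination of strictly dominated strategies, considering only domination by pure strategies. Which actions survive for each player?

IESDS → P1:{A,C} P2:{Q,R}

P1 drop B (C beats it: P:11>9 Q:10>0 R:9>6)
P2 drop P (Q beats it: A:6>3 C:11>9 D:9>8)
P1 drop D (C beats it: Q:10>9 R:9>7)
P1→{A,C} P2→{Q,R}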